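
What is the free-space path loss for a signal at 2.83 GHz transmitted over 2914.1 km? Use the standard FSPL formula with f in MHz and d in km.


f = 2.83 GHz = 2830.0000 MHz
d = 2914.1 km
FSPL = 32.44 + 20*log10(2830.0000) + 20*log10(2914.1)
FSPL = 32.44 + 69.0357 + 69.2901
FSPL = 170.7658 dB

170.7658 dB


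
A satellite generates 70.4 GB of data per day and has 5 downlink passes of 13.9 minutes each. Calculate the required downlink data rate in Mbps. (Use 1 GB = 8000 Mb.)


total contact time = 5 * 13.9 * 60 = 4170.0000 s
data = 70.4 GB = 563200.0000 Mb
rate = 563200.0000 / 4170.0000 = 135.0600 Mbps

135.0600 Mbps


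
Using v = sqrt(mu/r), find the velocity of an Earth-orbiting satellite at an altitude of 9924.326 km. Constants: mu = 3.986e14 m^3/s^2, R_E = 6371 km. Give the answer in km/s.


r = R_E + alt = 6371.0 + 9924.326 = 16295.3260 km = 1.6295326e+07 m
v = sqrt(mu/r) = sqrt(3.986e14 / 1.6295326e+07) = 4945.8065 m/s = 4.9458 km/s

4.9458 km/s


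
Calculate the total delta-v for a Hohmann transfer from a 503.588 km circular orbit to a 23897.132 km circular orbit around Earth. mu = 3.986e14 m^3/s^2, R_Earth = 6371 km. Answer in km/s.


r1 = 6874.5880 km = 6.874588e+06 m
r2 = 30268.1320 km = 3.0268132e+07 m
dv1 = sqrt(mu/r1)*(sqrt(2*r2/(r1+r2)) - 1) = 2106.5504 m/s
dv2 = sqrt(mu/r2)*(1 - sqrt(2*r1/(r1+r2))) = 1421.0176 m/s
total dv = |dv1| + |dv2| = 2106.5504 + 1421.0176 = 3527.5680 m/s = 3.5276 km/s

3.5276 km/s


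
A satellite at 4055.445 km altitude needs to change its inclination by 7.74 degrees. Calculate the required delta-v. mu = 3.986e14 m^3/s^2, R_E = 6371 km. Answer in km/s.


r = 10426.4450 km = 1.0426445e+07 m
V = sqrt(mu/r) = 6183.0181 m/s
di = 7.74 deg = 0.1350885 rad
dV = 2*V*sin(di/2) = 2*6183.0181*sin(0.06754424)
dV = 834.6196 m/s = 0.8346196 km/s

0.8346 km/s


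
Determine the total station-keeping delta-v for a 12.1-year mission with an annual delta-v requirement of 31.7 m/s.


dV = rate * years = 31.7 * 12.1
dV = 383.5700 m/s

383.5700 m/s


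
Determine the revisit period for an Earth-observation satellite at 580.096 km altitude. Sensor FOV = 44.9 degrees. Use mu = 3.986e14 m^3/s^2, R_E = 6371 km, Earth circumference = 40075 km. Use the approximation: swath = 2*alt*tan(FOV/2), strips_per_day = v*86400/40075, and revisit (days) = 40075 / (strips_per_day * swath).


swath = 2*580.096*tan(0.3918264) = 479.3815 km
v = sqrt(mu/r) = 7572.5475 m/s = 7.5725 km/s
strips/day = v*86400/40075 = 7.5725*86400/40075 = 16.3261
coverage/day = strips * swath = 16.3261 * 479.3815 = 7826.4264 km
revisit = 40075 / 7826.4264 = 5.1205 days

5.1205 days


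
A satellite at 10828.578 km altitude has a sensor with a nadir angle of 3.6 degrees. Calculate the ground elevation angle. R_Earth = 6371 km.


r = R_E + alt = 17199.5780 km
Law of sines in the satellite / Earth-center / ground-point triangle:
  sin(nadir)/R_E = sin(90 + el)/r  =>  cos(el) = (r/R_E)*sin(nadir)
cos(el) = (17199.5780 / 6371.0000) * sin(3.6 deg) = 0.1695135
el = arccos(0.1695135) = 80.2405 deg
(Earth-central angle = 90 - nadir - el = 6.1595 deg)

80.2405 degrees


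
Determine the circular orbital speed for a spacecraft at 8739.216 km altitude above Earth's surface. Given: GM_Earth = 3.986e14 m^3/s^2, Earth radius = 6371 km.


r = R_E + alt = 6371.0 + 8739.216 = 15110.2160 km = 1.5110216e+07 m
v = sqrt(mu/r) = sqrt(3.986e14 / 1.5110216e+07) = 5136.0981 m/s = 5.1361 km/s

5.1361 km/s


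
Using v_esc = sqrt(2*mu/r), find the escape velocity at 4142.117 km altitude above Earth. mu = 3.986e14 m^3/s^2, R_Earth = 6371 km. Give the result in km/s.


r = 6371.0 + 4142.117 = 10513.1170 km = 1.0513117e+07 m
v_esc = sqrt(2*mu/r) = sqrt(2*3.986e14 / 1.0513117e+07)
v_esc = 8707.9895 m/s = 8.7080 km/s

8.7080 km/s


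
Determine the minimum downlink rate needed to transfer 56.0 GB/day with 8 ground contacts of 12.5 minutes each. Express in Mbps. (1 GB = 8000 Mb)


total contact time = 8 * 12.5 * 60 = 6000.0000 s
data = 56.0 GB = 448000.0000 Mb
rate = 448000.0000 / 6000.0000 = 74.6667 Mbps

74.6667 Mbps


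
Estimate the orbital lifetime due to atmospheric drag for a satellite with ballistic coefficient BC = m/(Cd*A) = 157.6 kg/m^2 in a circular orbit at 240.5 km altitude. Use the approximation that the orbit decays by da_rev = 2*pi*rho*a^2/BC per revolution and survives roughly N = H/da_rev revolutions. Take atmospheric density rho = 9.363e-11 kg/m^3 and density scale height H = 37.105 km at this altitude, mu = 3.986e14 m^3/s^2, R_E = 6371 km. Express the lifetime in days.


a = R_E + alt = 6611.5000 km = 6.6115e+06 m
da_rev = 2*pi*rho*a^2/BC = 2*pi*9.363e-11*(6.6115e+06)^2/157.6 = 163.169387 m per revolution
N = H/da_rev = 37105.0000 m / 163.169387 m = 227.4017 revolutions
P = 2*pi*sqrt(a^3/mu) = 5350.0917 s
lifetime = N*P = 227.4017 * 5350.0917 = 1.2166201e+06 s = 14.0813 days

14.0813 days


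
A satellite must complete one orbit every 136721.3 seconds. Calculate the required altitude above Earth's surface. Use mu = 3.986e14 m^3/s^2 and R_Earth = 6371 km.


T = 136721.3 s
r = (mu*T^2/(4*pi^2))^(1/3) = (3.986e14 * 136721.3^2 / (4*pi^2))^(1/3)
r = 5.736099e+07 m = 57360.9901 km
alt = r - R_E = 57360.9901 - 6371 = 50989.9901 km

50989.9901 km


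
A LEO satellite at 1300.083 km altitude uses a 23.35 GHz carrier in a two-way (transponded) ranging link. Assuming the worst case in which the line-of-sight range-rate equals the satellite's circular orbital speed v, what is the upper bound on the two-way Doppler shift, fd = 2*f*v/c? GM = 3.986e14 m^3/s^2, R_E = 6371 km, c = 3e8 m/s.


r = 7.671083e+06 m
v = sqrt(mu/r) = 7208.4237 m/s (worst-case radial velocity)
f = 23.35 GHz = 2.335e+10 Hz
fd = 2*f*v/c = 2*2.335e+10*7208.4237/3.0e+08
fd = 1.1221113e+06 Hz

1.1221e+06 Hz


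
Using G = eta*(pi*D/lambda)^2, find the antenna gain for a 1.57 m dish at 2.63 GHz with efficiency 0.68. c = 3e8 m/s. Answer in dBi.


lambda = c/f = 3e8 / 2.63e+09 = 0.1140684 m
G = eta*(pi*D/lambda)^2 = 0.68*(pi*1.57/0.1140684)^2
G = 1271.3846 (linear)
G = 10*log10(1271.3846) = 31.0428 dBi

31.0428 dBi


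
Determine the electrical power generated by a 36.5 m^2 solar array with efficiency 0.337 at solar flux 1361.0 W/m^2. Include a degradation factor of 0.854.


P = area * eta * S * degradation
P = 36.5 * 0.337 * 1361.0 * 0.854
P = 14296.7973 W

14296.7973 W


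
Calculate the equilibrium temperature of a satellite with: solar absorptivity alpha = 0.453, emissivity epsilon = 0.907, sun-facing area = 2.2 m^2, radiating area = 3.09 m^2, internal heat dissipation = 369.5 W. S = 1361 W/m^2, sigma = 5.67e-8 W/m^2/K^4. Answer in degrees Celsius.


Numerator = alpha*S*A_sun + Q_int = 0.453*1361*2.2 + 369.5 = 1725.8726 W
Denominator = eps*sigma*A_rad = 0.907*5.67e-8*3.09 = 1.5890912e-07 W/K^4
T^4 = 1.0860752e+10 K^4
T = 322.8234 K = 49.6734 C

49.6734 degrees Celsius


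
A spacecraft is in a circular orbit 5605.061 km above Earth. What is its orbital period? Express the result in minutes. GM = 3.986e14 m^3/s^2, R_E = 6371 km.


r = 11976.0610 km = 1.1976061e+07 m
T = 2*pi*sqrt(r^3/mu) = 2*pi*sqrt(1.717679e+21 / 3.986e14)
T = 13043.1419 s = 217.3857 min

217.3857 minutes


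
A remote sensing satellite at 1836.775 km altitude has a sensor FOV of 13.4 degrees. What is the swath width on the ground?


FOV = 13.4 deg = 0.2338741 rad
swath = 2 * alt * tan(FOV/2) = 2 * 1836.775 * tan(0.1169371)
swath = 2 * 1836.775 * 0.117473
swath = 431.5429 km

431.5429 km


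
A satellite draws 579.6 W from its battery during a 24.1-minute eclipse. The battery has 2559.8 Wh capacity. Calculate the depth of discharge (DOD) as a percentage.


E_used = P * t / 60 = 579.6 * 24.1 / 60 = 232.8060 Wh
DOD = E_used / E_total * 100 = 232.8060 / 2559.8 * 100
DOD = 9.0947 %

9.0947 %


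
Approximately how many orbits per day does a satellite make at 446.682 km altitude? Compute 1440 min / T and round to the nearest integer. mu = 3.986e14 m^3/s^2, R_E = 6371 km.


r = 6.817682e+06 m
T = 2*pi*sqrt(r^3/mu) = 5602.2996 s = 93.3717 min
revs/day = 1440 / 93.3717 = 15.4222
Rounded: 15 revolutions per day

15 revolutions per day


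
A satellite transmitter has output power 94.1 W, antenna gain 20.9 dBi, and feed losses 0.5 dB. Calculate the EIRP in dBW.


Pt = 94.1 W = 19.7359 dBW
EIRP = Pt_dBW + Gt - losses = 19.7359 + 20.9 - 0.5 = 40.1359 dBW

40.1359 dBW


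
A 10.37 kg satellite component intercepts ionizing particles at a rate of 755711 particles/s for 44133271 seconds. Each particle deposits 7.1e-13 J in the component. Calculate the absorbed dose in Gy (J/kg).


Total energy deposited = rate * time * E_per
  = 755711 * 44133271 * 7.1e-13 = 23.6799 J
Dose = E_total / mass = 23.6799 / 10.37
Dose = 2.2835 Gy

2.2835 Gy


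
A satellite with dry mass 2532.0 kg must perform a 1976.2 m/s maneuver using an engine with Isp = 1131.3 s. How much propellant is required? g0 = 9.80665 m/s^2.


ve = Isp * g0 = 1131.3 * 9.80665 = 11094.263145 m/s
mass ratio = exp(dv/ve) = exp(1976.2/11094.263145) = 1.19497839
m_prop = m_dry * (mr - 1) = 2532.0 * (1.19497839 - 1)
m_prop = 493.6853 kg

493.6853 kg


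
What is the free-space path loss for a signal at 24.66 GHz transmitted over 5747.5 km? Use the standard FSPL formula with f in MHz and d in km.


f = 24.66 GHz = 24660.0000 MHz
d = 5747.5 km
FSPL = 32.44 + 20*log10(24660.0000) + 20*log10(5747.5)
FSPL = 32.44 + 87.8399 + 75.1896
FSPL = 195.4694 dB

195.4694 dB


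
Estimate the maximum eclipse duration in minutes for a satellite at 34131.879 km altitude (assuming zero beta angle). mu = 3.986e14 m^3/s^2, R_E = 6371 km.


r = 40502.8790 km
T = 1352.0377 min
Eclipse fraction = arcsin(R_E/r)/pi = arcsin(6371.0000/40502.8790)/pi
= arcsin(0.1572975)/pi = 0.05027814
Eclipse duration = 0.05027814 * 1352.0377 = 67.9779 min

67.9779 minutes


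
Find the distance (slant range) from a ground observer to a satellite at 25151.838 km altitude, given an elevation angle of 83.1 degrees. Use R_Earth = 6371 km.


h = 25151.838 km, el = 83.1 deg
d = -R_E*sin(el) + sqrt((R_E*sin(el))^2 + 2*R_E*h + h^2)
d = -6371.0000*sin(1.4504) + sqrt((6371.0000*0.9927573)^2 + 2*6371.0000*25151.838 + 25151.838^2)
d = 25188.6875 km

25188.6875 km


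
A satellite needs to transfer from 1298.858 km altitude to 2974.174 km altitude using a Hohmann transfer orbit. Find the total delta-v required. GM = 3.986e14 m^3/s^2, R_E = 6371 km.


r1 = 7669.8580 km = 7.669858e+06 m
r2 = 9345.1740 km = 9.345174e+06 m
dv1 = sqrt(mu/r1)*(sqrt(2*r2/(r1+r2)) - 1) = 346.5717 m/s
dv2 = sqrt(mu/r2)*(1 - sqrt(2*r1/(r1+r2))) = 329.8504 m/s
total dv = |dv1| + |dv2| = 346.5717 + 329.8504 = 676.4221 m/s = 0.6764221 km/s

0.6764 km/s


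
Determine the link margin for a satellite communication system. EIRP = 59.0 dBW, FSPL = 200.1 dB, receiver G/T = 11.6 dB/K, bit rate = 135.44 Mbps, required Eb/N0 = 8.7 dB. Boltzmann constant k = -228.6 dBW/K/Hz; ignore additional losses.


C/N0 = EIRP - FSPL + G/T - k = 59.0 - 200.1 + 11.6 - (-228.6)
C/N0 = 99.1000 dB-Hz
R_b = 135.44 Mbps = 1.3544e+08 bps -> 10*log10(R_b) = 81.3175 dB-Hz
Eb/N0 = C/N0 - 10*log10(R_b) = 99.1000 - 81.3175 = 17.7825 dB
Margin = Eb/N0 - Eb/N0_req = 17.7825 - 8.7 = 9.0825 dB (link closes)

9.0825 dB


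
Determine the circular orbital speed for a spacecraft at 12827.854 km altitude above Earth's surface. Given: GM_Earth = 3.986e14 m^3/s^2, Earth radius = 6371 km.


r = R_E + alt = 6371.0 + 12827.854 = 19198.8540 km = 1.9198854e+07 m
v = sqrt(mu/r) = sqrt(3.986e14 / 1.9198854e+07) = 4556.4960 m/s = 4.5565 km/s

4.5565 km/s


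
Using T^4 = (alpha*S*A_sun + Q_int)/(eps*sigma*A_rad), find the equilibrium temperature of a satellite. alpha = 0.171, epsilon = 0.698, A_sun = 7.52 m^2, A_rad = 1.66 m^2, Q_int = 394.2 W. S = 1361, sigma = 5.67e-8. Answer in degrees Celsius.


Numerator = alpha*S*A_sun + Q_int = 0.171*1361*7.52 + 394.2 = 2144.3371 W
Denominator = eps*sigma*A_rad = 0.698*5.67e-8*1.66 = 6.5697156e-08 W/K^4
T^4 = 3.2639725e+10 K^4
T = 425.0467 K = 151.8967 C

151.8967 degrees Celsius


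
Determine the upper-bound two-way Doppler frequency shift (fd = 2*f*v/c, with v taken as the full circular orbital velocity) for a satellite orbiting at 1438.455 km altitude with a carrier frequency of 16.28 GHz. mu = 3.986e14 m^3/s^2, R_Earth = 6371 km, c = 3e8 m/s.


r = 7.809455e+06 m
v = sqrt(mu/r) = 7144.2770 m/s (worst-case radial velocity)
f = 16.28 GHz = 1.628e+10 Hz
fd = 2*f*v/c = 2*1.628e+10*7144.2770/3.0e+08
fd = 775392.1953 Hz

775392.1953 Hz


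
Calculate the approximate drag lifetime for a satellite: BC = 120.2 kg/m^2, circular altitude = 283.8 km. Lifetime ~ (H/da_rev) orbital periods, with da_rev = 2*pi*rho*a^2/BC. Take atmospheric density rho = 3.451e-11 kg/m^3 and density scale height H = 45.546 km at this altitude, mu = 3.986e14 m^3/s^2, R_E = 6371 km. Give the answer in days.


a = R_E + alt = 6654.8000 km = 6.6548e+06 m
da_rev = 2*pi*rho*a^2/BC = 2*pi*3.451e-11*(6.6548e+06)^2/120.2 = 79.889624 m per revolution
N = H/da_rev = 45546.0000 m / 79.889624 m = 570.1116 revolutions
P = 2*pi*sqrt(a^3/mu) = 5402.7358 s
lifetime = N*P = 570.1116 * 5402.7358 = 3.0801623e+06 s = 35.6500 days

35.6500 days


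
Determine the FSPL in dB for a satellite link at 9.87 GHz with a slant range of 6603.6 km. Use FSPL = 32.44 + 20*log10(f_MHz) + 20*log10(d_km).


f = 9.87 GHz = 9870.0000 MHz
d = 6603.6 km
FSPL = 32.44 + 20*log10(9870.0000) + 20*log10(6603.6)
FSPL = 32.44 + 79.8863 + 76.3956
FSPL = 188.7220 dB

188.7220 dB


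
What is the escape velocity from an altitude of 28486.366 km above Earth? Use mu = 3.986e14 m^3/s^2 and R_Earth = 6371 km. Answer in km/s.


r = 6371.0 + 28486.366 = 34857.3660 km = 3.4857366e+07 m
v_esc = sqrt(2*mu/r) = sqrt(2*3.986e14 / 3.4857366e+07)
v_esc = 4782.2950 m/s = 4.7823 km/s

4.7823 km/s


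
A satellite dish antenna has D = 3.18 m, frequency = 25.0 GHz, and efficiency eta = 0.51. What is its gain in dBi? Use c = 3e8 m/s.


lambda = c/f = 3e8 / 2.5e+10 = 0.0120 m
G = eta*(pi*D/lambda)^2 = 0.51*(pi*3.18/0.0120)^2
G = 353477.4142 (linear)
G = 10*log10(353477.4142) = 55.4836 dBi

55.4836 dBi


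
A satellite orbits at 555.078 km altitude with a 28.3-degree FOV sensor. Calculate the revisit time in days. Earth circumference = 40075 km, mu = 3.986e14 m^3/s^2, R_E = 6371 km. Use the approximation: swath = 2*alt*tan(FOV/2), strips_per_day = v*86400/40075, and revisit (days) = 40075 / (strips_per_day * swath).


swath = 2*555.078*tan(0.2469641) = 279.8821 km
v = sqrt(mu/r) = 7586.2117 m/s = 7.5862 km/s
strips/day = v*86400/40075 = 7.5862*86400/40075 = 16.3556
coverage/day = strips * swath = 16.3556 * 279.8821 = 4577.6252 km
revisit = 40075 / 4577.6252 = 8.7545 days

8.7545 days


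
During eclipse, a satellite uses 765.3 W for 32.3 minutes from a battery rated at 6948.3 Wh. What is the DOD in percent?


E_used = P * t / 60 = 765.3 * 32.3 / 60 = 411.9865 Wh
DOD = E_used / E_total * 100 = 411.9865 / 6948.3 * 100
DOD = 5.9293 %

5.9293 %


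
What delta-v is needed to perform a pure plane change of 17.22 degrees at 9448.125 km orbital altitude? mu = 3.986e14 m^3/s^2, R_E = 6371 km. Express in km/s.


r = 15819.1250 km = 1.5819125e+07 m
V = sqrt(mu/r) = 5019.6960 m/s
di = 17.22 deg = 0.3005457 rad
dV = 2*V*sin(di/2) = 2*5019.6960*sin(0.1502728)
dV = 1502.9764 m/s = 1.5030 km/s

1.5030 km/s


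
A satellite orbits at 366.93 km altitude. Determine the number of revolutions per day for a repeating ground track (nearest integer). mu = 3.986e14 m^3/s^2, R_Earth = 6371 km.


r = 6.73793e+06 m
T = 2*pi*sqrt(r^3/mu) = 5504.2856 s = 91.7381 min
revs/day = 1440 / 91.7381 = 15.6969
Rounded: 16 revolutions per day

16 revolutions per day


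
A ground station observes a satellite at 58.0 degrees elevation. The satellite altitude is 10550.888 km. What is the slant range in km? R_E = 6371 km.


h = 10550.888 km, el = 58.0 deg
d = -R_E*sin(el) + sqrt((R_E*sin(el))^2 + 2*R_E*h + h^2)
d = -6371.0000*sin(1.0123) + sqrt((6371.0000*0.8480481)^2 + 2*6371.0000*10550.888 + 10550.888^2)
d = 11178.7663 km

11178.7663 km


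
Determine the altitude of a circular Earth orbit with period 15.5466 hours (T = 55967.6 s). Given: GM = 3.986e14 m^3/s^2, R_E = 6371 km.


T = 55967.6 s
r = (mu*T^2/(4*pi^2))^(1/3) = (3.986e14 * 55967.6^2 / (4*pi^2))^(1/3)
r = 3.1624013e+07 m = 31624.0127 km
alt = r - R_E = 31624.0127 - 6371 = 25253.0127 km

25253.0127 km


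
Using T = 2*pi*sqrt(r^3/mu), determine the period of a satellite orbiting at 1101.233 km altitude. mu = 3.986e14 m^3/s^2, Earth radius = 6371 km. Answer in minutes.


r = 7472.2330 km = 7.472233e+06 m
T = 2*pi*sqrt(r^3/mu) = 2*pi*sqrt(4.1720664e+20 / 3.986e14)
T = 6428.1622 s = 107.1360 min

107.1360 minutes


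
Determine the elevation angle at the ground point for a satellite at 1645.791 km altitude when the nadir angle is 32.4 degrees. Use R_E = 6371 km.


r = R_E + alt = 8016.7910 km
Law of sines in the satellite / Earth-center / ground-point triangle:
  sin(nadir)/R_E = sin(90 + el)/r  =>  cos(el) = (r/R_E)*sin(nadir)
cos(el) = (8016.7910 / 6371.0000) * sin(32.4 deg) = 0.6742445
el = arccos(0.6742445) = 47.6045 deg
(Earth-central angle = 90 - nadir - el = 9.9955 deg)

47.6045 degrees


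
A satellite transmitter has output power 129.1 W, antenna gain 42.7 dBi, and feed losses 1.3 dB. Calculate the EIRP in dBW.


Pt = 129.1 W = 21.1093 dBW
EIRP = Pt_dBW + Gt - losses = 21.1093 + 42.7 - 1.3 = 62.5093 dBW

62.5093 dBW


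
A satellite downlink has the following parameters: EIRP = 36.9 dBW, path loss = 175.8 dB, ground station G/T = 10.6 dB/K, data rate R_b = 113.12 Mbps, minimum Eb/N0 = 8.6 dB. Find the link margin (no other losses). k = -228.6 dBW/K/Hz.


C/N0 = EIRP - FSPL + G/T - k = 36.9 - 175.8 + 10.6 - (-228.6)
C/N0 = 100.3000 dB-Hz
R_b = 113.12 Mbps = 1.1312e+08 bps -> 10*log10(R_b) = 80.5354 dB-Hz
Eb/N0 = C/N0 - 10*log10(R_b) = 100.3000 - 80.5354 = 19.7646 dB
Margin = Eb/N0 - Eb/N0_req = 19.7646 - 8.6 = 11.1646 dB (link closes)

11.1646 dB


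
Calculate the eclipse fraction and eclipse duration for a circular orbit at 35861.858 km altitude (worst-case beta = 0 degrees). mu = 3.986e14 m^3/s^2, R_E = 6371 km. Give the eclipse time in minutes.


r = 42232.8580 km
T = 1439.5796 min
Eclipse fraction = arcsin(R_E/r)/pi = arcsin(6371.0000/42232.8580)/pi
= arcsin(0.1508541)/pi = 0.04820237
Eclipse duration = 0.04820237 * 1439.5796 = 69.3911 min

69.3911 minutes


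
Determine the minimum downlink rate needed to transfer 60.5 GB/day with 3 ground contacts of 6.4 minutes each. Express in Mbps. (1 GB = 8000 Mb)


total contact time = 3 * 6.4 * 60 = 1152.0000 s
data = 60.5 GB = 484000.0000 Mb
rate = 484000.0000 / 1152.0000 = 420.1389 Mbps

420.1389 Mbps


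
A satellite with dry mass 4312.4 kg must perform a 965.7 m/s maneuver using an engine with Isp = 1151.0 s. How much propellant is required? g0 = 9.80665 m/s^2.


ve = Isp * g0 = 1151.0 * 9.80665 = 11287.454150 m/s
mass ratio = exp(dv/ve) = exp(965.7/11287.454150) = 1.08932165
m_prop = m_dry * (mr - 1) = 4312.4 * (1.08932165 - 1)
m_prop = 385.1907 kg

385.1907 kg


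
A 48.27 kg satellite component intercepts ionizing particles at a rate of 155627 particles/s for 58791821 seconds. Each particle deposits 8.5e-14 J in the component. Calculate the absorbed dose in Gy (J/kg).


Total energy deposited = rate * time * E_per
  = 155627 * 58791821 * 8.5e-14 = 0.7777156 J
Dose = E_total / mass = 0.7777156 / 48.27
Dose = 0.01611178 Gy

0.0161 Gy


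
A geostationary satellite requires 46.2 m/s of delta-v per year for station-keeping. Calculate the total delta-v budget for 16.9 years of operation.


dV = rate * years = 46.2 * 16.9
dV = 780.7800 m/s

780.7800 m/s


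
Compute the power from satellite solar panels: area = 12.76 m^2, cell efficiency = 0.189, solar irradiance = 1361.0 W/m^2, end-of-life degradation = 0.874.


P = area * eta * S * degradation
P = 12.76 * 0.189 * 1361.0 * 0.874
P = 2868.6795 W

2868.6795 W


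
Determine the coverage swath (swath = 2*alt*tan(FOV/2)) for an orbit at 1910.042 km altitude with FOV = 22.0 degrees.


FOV = 22.0 deg = 0.3839724 rad
swath = 2 * alt * tan(FOV/2) = 2 * 1910.042 * tan(0.1919862)
swath = 2 * 1910.042 * 0.1943803
swath = 742.5491 km

742.5491 km


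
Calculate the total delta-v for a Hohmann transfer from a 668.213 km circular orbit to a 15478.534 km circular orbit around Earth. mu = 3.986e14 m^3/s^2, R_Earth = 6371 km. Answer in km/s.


r1 = 7039.2130 km = 7.039213e+06 m
r2 = 21849.5340 km = 2.1849534e+07 m
dv1 = sqrt(mu/r1)*(sqrt(2*r2/(r1+r2)) - 1) = 1730.0391 m/s
dv2 = sqrt(mu/r2)*(1 - sqrt(2*r1/(r1+r2))) = 1289.5022 m/s
total dv = |dv1| + |dv2| = 1730.0391 + 1289.5022 = 3019.5413 m/s = 3.0195 km/s

3.0195 km/s


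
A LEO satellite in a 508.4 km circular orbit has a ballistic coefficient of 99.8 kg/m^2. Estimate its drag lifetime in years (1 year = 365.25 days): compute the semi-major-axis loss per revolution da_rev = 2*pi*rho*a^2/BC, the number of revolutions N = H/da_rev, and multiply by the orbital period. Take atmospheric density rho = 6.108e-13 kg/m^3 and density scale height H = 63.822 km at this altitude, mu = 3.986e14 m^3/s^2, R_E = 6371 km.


a = R_E + alt = 6879.4000 km = 6.8794e+06 m
da_rev = 2*pi*rho*a^2/BC = 2*pi*6.108e-13*(6.8794e+06)^2/99.8 = 1.819908 m per revolution
N = H/da_rev = 63822.0000 m / 1.819908 m = 35068.8020 revolutions
P = 2*pi*sqrt(a^3/mu) = 5678.5449 s
lifetime = N*P = 35068.8020 * 5678.5449 = 1.9913977e+08 s = 2304.8584 days
years = 2304.8584 / 365.25 = 6.3104 years

6.3104 years


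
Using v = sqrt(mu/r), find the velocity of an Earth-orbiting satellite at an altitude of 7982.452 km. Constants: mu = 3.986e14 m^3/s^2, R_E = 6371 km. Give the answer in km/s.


r = R_E + alt = 6371.0 + 7982.452 = 14353.4520 km = 1.4353452e+07 m
v = sqrt(mu/r) = sqrt(3.986e14 / 1.4353452e+07) = 5269.7555 m/s = 5.2698 km/s

5.2698 km/s


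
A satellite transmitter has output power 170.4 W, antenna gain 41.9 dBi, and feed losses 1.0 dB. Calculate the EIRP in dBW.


Pt = 170.4 W = 22.3147 dBW
EIRP = Pt_dBW + Gt - losses = 22.3147 + 41.9 - 1.0 = 63.2147 dBW

63.2147 dBW


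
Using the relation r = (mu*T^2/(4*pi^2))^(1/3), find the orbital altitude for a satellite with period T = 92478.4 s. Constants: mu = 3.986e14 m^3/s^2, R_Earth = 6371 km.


T = 92478.4 s
r = (mu*T^2/(4*pi^2))^(1/3) = (3.986e14 * 92478.4^2 / (4*pi^2))^(1/3)
r = 4.4199707e+07 m = 44199.7070 km
alt = r - R_E = 44199.7070 - 6371 = 37828.7070 km

37828.7070 km


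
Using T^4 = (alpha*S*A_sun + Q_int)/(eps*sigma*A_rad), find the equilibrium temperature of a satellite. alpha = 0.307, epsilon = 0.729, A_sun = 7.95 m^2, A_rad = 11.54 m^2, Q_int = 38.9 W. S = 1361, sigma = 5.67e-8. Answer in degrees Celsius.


Numerator = alpha*S*A_sun + Q_int = 0.307*1361*7.95 + 38.9 = 3360.6247 W
Denominator = eps*sigma*A_rad = 0.729*5.67e-8*11.54 = 4.7699782e-07 W/K^4
T^4 = 7.0453669e+09 K^4
T = 289.7183 K = 16.5683 C

16.5683 degrees Celsius


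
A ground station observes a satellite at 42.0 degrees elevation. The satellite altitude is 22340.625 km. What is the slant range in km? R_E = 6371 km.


h = 22340.625 km, el = 42.0 deg
d = -R_E*sin(el) + sqrt((R_E*sin(el))^2 + 2*R_E*h + h^2)
d = -6371.0000*sin(0.7330383) + sqrt((6371.0000*0.6691306)^2 + 2*6371.0000*22340.625 + 22340.625^2)
d = 24055.5353 km

24055.5353 km


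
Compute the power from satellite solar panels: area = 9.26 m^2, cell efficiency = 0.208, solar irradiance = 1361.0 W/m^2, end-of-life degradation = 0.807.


P = area * eta * S * degradation
P = 9.26 * 0.208 * 1361.0 * 0.807
P = 2115.4657 W

2115.4657 W


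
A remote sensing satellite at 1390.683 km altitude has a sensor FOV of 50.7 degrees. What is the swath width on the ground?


FOV = 50.7 deg = 0.8848819 rad
swath = 2 * alt * tan(FOV/2) = 2 * 1390.683 * tan(0.442441)
swath = 2 * 1390.683 * 0.4737659
swath = 1317.7165 km

1317.7165 km


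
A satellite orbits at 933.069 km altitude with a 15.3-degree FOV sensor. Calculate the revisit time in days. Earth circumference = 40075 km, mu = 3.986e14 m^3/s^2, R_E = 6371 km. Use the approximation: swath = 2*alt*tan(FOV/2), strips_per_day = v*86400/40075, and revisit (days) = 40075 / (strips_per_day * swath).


swath = 2*933.069*tan(0.1335177) = 250.6537 km
v = sqrt(mu/r) = 7387.3081 m/s = 7.3873 km/s
strips/day = v*86400/40075 = 7.3873*86400/40075 = 15.9267
coverage/day = strips * swath = 15.9267 * 250.6537 = 3992.0915 km
revisit = 40075 / 3992.0915 = 10.0386 days

10.0386 days


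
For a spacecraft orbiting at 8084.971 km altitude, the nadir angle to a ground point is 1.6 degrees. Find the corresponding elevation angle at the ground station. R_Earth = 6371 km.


r = R_E + alt = 14455.9710 km
Law of sines in the satellite / Earth-center / ground-point triangle:
  sin(nadir)/R_E = sin(90 + el)/r  =>  cos(el) = (r/R_E)*sin(nadir)
cos(el) = (14455.9710 / 6371.0000) * sin(1.6 deg) = 0.06335495
el = arccos(0.06335495) = 86.3676 deg
(Earth-central angle = 90 - nadir - el = 2.0324 deg)

86.3676 degrees


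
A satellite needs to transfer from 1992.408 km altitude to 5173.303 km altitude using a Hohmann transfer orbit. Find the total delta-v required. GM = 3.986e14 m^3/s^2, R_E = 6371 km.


r1 = 8363.4080 km = 8.363408e+06 m
r2 = 11544.3030 km = 1.1544303e+07 m
dv1 = sqrt(mu/r1)*(sqrt(2*r2/(r1+r2)) - 1) = 531.1079 m/s
dv2 = sqrt(mu/r2)*(1 - sqrt(2*r1/(r1+r2))) = 489.8618 m/s
total dv = |dv1| + |dv2| = 531.1079 + 489.8618 = 1020.9698 m/s = 1.0210 km/s

1.0210 km/s


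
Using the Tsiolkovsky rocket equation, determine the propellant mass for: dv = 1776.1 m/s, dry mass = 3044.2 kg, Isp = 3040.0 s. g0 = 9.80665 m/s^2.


ve = Isp * g0 = 3040.0 * 9.80665 = 29812.216000 m/s
mass ratio = exp(dv/ve) = exp(1776.1/29812.216000) = 1.06138669
m_prop = m_dry * (mr - 1) = 3044.2 * (1.06138669 - 1)
m_prop = 186.8734 kg

186.8734 kg


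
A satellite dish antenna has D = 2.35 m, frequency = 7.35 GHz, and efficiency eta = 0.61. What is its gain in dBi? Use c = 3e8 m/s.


lambda = c/f = 3e8 / 7.35e+09 = 0.04081633 m
G = eta*(pi*D/lambda)^2 = 0.61*(pi*2.35/0.04081633)^2
G = 19957.1018 (linear)
G = 10*log10(19957.1018) = 43.0010 dBi

43.0010 dBi


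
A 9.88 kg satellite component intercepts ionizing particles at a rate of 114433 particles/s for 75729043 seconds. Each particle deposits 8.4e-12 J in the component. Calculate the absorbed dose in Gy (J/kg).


Total energy deposited = rate * time * E_per
  = 114433 * 75729043 * 8.4e-12 = 72.7936 J
Dose = E_total / mass = 72.7936 / 9.88
Dose = 7.3678 Gy

7.3678 Gy


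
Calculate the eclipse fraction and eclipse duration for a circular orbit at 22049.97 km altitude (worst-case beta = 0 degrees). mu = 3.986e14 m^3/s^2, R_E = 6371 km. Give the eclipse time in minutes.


r = 28420.9700 km
T = 794.7276 min
Eclipse fraction = arcsin(R_E/r)/pi = arcsin(6371.0000/28420.9700)/pi
= arcsin(0.2241655)/pi = 0.07196561
Eclipse duration = 0.07196561 * 794.7276 = 57.1931 min

57.1931 minutes


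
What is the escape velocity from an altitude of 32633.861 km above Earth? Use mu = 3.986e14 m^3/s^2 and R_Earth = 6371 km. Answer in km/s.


r = 6371.0 + 32633.861 = 39004.8610 km = 3.9004861e+07 m
v_esc = sqrt(2*mu/r) = sqrt(2*3.986e14 / 3.9004861e+07)
v_esc = 4520.8935 m/s = 4.5209 km/s

4.5209 km/s


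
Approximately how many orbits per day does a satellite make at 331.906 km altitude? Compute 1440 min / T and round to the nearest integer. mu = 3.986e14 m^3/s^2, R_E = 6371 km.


r = 6.702906e+06 m
T = 2*pi*sqrt(r^3/mu) = 5461.4243 s = 91.0237 min
revs/day = 1440 / 91.0237 = 15.8200
Rounded: 16 revolutions per day

16 revolutions per day


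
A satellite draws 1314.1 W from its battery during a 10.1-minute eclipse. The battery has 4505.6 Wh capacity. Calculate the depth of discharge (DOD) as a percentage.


E_used = P * t / 60 = 1314.1 * 10.1 / 60 = 221.2068 Wh
DOD = E_used / E_total * 100 = 221.2068 / 4505.6 * 100
DOD = 4.9096 %

4.9096 %


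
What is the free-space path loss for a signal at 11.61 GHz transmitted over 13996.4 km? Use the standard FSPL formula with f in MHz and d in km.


f = 11.61 GHz = 11610.0000 MHz
d = 13996.4 km
FSPL = 32.44 + 20*log10(11610.0000) + 20*log10(13996.4)
FSPL = 32.44 + 81.2966 + 82.9203
FSPL = 196.6570 dB

196.6570 dB


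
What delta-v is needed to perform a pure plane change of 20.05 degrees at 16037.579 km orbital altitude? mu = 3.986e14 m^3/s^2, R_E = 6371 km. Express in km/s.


r = 22408.5790 km = 2.2408579e+07 m
V = sqrt(mu/r) = 4217.5621 m/s
di = 20.05 deg = 0.3499385 rad
dV = 2*V*sin(di/2) = 2*4217.5621*sin(0.1749693)
dV = 1468.3684 m/s = 1.4684 km/s

1.4684 km/s


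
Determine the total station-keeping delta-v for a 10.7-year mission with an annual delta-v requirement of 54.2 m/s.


dV = rate * years = 54.2 * 10.7
dV = 579.9400 m/s

579.9400 m/s


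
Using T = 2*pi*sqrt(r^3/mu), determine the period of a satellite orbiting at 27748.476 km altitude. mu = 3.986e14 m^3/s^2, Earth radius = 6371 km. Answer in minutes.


r = 34119.4760 km = 3.4119476e+07 m
T = 2*pi*sqrt(r^3/mu) = 2*pi*sqrt(3.97198e+22 / 3.986e14)
T = 62721.2565 s = 1045.3543 min

1045.3543 minutes


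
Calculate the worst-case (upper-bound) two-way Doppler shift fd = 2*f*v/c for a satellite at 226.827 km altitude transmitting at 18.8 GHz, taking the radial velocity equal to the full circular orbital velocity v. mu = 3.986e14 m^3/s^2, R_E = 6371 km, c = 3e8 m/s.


r = 6.597827e+06 m
v = sqrt(mu/r) = 7772.6334 m/s (worst-case radial velocity)
f = 18.8 GHz = 1.88e+10 Hz
fd = 2*f*v/c = 2*1.88e+10*7772.6334/3.0e+08
fd = 974170.0546 Hz

974170.0546 Hz


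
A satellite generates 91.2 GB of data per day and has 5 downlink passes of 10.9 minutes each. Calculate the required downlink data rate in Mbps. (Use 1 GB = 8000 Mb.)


total contact time = 5 * 10.9 * 60 = 3270.0000 s
data = 91.2 GB = 729600.0000 Mb
rate = 729600.0000 / 3270.0000 = 223.1193 Mbps

223.1193 Mbps


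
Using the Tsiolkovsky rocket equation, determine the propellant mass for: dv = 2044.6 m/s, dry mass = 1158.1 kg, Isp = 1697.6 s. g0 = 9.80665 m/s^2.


ve = Isp * g0 = 1697.6 * 9.80665 = 16647.769040 m/s
mass ratio = exp(dv/ve) = exp(2044.6/16647.769040) = 1.13067552
m_prop = m_dry * (mr - 1) = 1158.1 * (1.13067552 - 1)
m_prop = 151.3353 kg

151.3353 kg


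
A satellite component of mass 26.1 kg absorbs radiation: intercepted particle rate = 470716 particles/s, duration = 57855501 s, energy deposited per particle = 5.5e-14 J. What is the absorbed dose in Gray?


Total energy deposited = rate * time * E_per
  = 470716 * 57855501 * 5.5e-14 = 1.4978 J
Dose = E_total / mass = 1.4978 / 26.1
Dose = 0.05738862 Gy

0.0574 Gy


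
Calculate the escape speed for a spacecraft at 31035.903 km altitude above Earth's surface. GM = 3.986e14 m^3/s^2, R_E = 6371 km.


r = 6371.0 + 31035.903 = 37406.9030 km = 3.7406903e+07 m
v_esc = sqrt(2*mu/r) = sqrt(2*3.986e14 / 3.7406903e+07)
v_esc = 4616.4461 m/s = 4.6164 km/s

4.6164 km/s


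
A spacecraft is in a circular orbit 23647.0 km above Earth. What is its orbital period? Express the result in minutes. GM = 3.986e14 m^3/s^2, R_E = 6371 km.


r = 30018.0000 km = 3.0018e+07 m
T = 2*pi*sqrt(r^3/mu) = 2*pi*sqrt(2.7048629e+22 / 3.986e14)
T = 51758.7585 s = 862.6460 min

862.6460 minutes


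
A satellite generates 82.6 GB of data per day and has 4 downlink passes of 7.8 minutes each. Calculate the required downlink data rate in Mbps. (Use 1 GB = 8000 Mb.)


total contact time = 4 * 7.8 * 60 = 1872.0000 s
data = 82.6 GB = 660800.0000 Mb
rate = 660800.0000 / 1872.0000 = 352.9915 Mbps

352.9915 Mbps


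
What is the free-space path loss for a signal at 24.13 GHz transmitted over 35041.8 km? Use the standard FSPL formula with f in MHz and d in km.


f = 24.13 GHz = 24130.0000 MHz
d = 35041.8 km
FSPL = 32.44 + 20*log10(24130.0000) + 20*log10(35041.8)
FSPL = 32.44 + 87.6511 + 90.8917
FSPL = 210.9829 dB

210.9829 dB


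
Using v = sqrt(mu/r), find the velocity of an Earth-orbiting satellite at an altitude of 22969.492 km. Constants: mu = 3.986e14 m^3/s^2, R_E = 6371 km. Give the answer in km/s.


r = R_E + alt = 6371.0 + 22969.492 = 29340.4920 km = 2.9340492e+07 m
v = sqrt(mu/r) = sqrt(3.986e14 / 2.9340492e+07) = 3685.8270 m/s = 3.6858 km/s

3.6858 km/s


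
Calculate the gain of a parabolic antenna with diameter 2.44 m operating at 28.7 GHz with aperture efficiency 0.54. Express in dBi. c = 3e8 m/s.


lambda = c/f = 3e8 / 2.87e+10 = 0.01045296 m
G = eta*(pi*D/lambda)^2 = 0.54*(pi*2.44/0.01045296)^2
G = 290398.5489 (linear)
G = 10*log10(290398.5489) = 54.6299 dBi

54.6299 dBi


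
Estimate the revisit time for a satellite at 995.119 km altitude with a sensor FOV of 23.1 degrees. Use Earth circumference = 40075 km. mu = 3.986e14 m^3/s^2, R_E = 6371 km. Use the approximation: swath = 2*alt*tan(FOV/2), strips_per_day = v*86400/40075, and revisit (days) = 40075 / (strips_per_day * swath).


swath = 2*995.119*tan(0.2015855) = 406.7275 km
v = sqrt(mu/r) = 7356.1281 m/s = 7.3561 km/s
strips/day = v*86400/40075 = 7.3561*86400/40075 = 15.8595
coverage/day = strips * swath = 15.8595 * 406.7275 = 6450.4951 km
revisit = 40075 / 6450.4951 = 6.2127 days

6.2127 days


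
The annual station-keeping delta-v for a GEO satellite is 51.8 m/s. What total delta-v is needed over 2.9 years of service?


dV = rate * years = 51.8 * 2.9
dV = 150.2200 m/s

150.2200 m/s


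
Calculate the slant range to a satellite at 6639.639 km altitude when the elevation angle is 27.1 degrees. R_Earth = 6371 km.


h = 6639.639 km, el = 27.1 deg
d = -R_E*sin(el) + sqrt((R_E*sin(el))^2 + 2*R_E*h + h^2)
d = -6371.0000*sin(0.4729842) + sqrt((6371.0000*0.4555449)^2 + 2*6371.0000*6639.639 + 6639.639^2)
d = 8807.1340 km

8807.1340 km


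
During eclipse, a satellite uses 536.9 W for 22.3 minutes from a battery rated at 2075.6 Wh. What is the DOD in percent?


E_used = P * t / 60 = 536.9 * 22.3 / 60 = 199.5478 Wh
DOD = E_used / E_total * 100 = 199.5478 / 2075.6 * 100
DOD = 9.6140 %

9.6140 %


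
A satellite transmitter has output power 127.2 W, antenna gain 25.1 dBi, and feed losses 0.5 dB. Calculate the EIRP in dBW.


Pt = 127.2 W = 21.0449 dBW
EIRP = Pt_dBW + Gt - losses = 21.0449 + 25.1 - 0.5 = 45.6449 dBW

45.6449 dBW


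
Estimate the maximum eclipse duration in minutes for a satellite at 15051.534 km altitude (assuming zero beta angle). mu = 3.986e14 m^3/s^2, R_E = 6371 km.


r = 21422.5340 km
T = 520.0753 min
Eclipse fraction = arcsin(R_E/r)/pi = arcsin(6371.0000/21422.5340)/pi
= arcsin(0.2973971)/pi = 0.09611853
Eclipse duration = 0.09611853 * 520.0753 = 49.9889 min

49.9889 minutes


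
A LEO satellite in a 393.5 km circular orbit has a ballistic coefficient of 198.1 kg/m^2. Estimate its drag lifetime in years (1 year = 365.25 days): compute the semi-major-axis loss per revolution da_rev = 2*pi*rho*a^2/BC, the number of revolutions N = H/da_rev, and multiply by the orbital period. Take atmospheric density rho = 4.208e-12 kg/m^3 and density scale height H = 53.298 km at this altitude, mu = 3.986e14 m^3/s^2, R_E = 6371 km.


a = R_E + alt = 6764.5000 km = 6.7645e+06 m
da_rev = 2*pi*rho*a^2/BC = 2*pi*4.208e-12*(6.7645e+06)^2/198.1 = 6.107205 m per revolution
N = H/da_rev = 53298.0000 m / 6.107205 m = 8727.0685 revolutions
P = 2*pi*sqrt(a^3/mu) = 5536.8757 s
lifetime = N*P = 8727.0685 * 5536.8757 = 4.8320694e+07 s = 559.2673 days
years = 559.2673 / 365.25 = 1.5312 years

1.5312 years


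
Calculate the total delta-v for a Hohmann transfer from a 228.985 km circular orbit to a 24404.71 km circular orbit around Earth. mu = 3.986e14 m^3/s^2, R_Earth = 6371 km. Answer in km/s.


r1 = 6599.9850 km = 6.599985e+06 m
r2 = 30775.7100 km = 3.077571e+07 m
dv1 = sqrt(mu/r1)*(sqrt(2*r2/(r1+r2)) - 1) = 2201.5399 m/s
dv2 = sqrt(mu/r2)*(1 - sqrt(2*r1/(r1+r2))) = 1460.1248 m/s
total dv = |dv1| + |dv2| = 2201.5399 + 1460.1248 = 3661.6647 m/s = 3.6617 km/s

3.6617 km/s


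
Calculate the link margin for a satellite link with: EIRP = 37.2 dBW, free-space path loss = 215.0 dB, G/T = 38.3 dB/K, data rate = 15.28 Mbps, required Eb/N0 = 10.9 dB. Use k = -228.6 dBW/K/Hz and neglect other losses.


C/N0 = EIRP - FSPL + G/T - k = 37.2 - 215.0 + 38.3 - (-228.6)
C/N0 = 89.1000 dB-Hz
R_b = 15.28 Mbps = 1.528e+07 bps -> 10*log10(R_b) = 71.8412 dB-Hz
Eb/N0 = C/N0 - 10*log10(R_b) = 89.1000 - 71.8412 = 17.2588 dB
Margin = Eb/N0 - Eb/N0_req = 17.2588 - 10.9 = 6.3588 dB (link closes)

6.3588 dB


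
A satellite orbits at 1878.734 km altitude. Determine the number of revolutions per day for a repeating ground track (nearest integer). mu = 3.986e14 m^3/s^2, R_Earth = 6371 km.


r = 8.249734e+06 m
T = 2*pi*sqrt(r^3/mu) = 7457.1201 s = 124.2853 min
revs/day = 1440 / 124.2853 = 11.5862
Rounded: 12 revolutions per day

12 revolutions per day


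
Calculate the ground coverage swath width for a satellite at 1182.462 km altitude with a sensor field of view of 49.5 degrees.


FOV = 49.5 deg = 0.863938 rad
swath = 2 * alt * tan(FOV/2) = 2 * 1182.462 * tan(0.431969)
swath = 2 * 1182.462 * 0.4610063
swath = 1090.2449 km

1090.2449 km


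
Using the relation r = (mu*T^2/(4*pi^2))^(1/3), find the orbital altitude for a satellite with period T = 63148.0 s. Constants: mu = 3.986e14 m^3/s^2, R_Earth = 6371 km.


T = 63148.0 s
r = (mu*T^2/(4*pi^2))^(1/3) = (3.986e14 * 63148.0^2 / (4*pi^2))^(1/3)
r = 3.4274063e+07 m = 34274.0626 km
alt = r - R_E = 34274.0626 - 6371 = 27903.0626 km

27903.0626 km


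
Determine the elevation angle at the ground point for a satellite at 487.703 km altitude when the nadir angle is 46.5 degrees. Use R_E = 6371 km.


r = R_E + alt = 6858.7030 km
Law of sines in the satellite / Earth-center / ground-point triangle:
  sin(nadir)/R_E = sin(90 + el)/r  =>  cos(el) = (r/R_E)*sin(nadir)
cos(el) = (6858.7030 / 6371.0000) * sin(46.5 deg) = 0.7809021
el = arccos(0.7809021) = 38.6568 deg
(Earth-central angle = 90 - nadir - el = 4.8432 deg)

38.6568 degrees


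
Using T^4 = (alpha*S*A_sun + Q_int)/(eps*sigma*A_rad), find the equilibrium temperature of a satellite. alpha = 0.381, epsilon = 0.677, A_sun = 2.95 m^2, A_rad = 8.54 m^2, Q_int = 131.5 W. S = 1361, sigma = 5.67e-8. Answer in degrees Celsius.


Numerator = alpha*S*A_sun + Q_int = 0.381*1361*2.95 + 131.5 = 1661.1960 W
Denominator = eps*sigma*A_rad = 0.677*5.67e-8*8.54 = 3.2781559e-07 W/K^4
T^4 = 5.0674709e+09 K^4
T = 266.8074 K = -6.3426 C

-6.3426 degrees Celsius


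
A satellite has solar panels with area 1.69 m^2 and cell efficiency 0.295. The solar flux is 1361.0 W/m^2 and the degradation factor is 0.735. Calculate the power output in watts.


P = area * eta * S * degradation
P = 1.69 * 0.295 * 1361.0 * 0.735
P = 498.7170 W

498.7170 W


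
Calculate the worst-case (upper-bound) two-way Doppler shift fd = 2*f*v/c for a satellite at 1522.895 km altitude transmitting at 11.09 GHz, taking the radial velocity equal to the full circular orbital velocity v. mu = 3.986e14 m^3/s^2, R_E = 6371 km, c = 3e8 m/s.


r = 7.893895e+06 m
v = sqrt(mu/r) = 7105.9635 m/s (worst-case radial velocity)
f = 11.09 GHz = 1.109e+10 Hz
fd = 2*f*v/c = 2*1.109e+10*7105.9635/3.0e+08
fd = 525367.5706 Hz

525367.5706 Hz


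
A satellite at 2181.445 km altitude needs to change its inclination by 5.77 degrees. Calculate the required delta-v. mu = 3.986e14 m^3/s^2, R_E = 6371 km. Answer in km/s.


r = 8552.4450 km = 8.552445e+06 m
V = sqrt(mu/r) = 6826.8994 m/s
di = 5.77 deg = 0.1007055 rad
dV = 2*V*sin(di/2) = 2*6826.8994*sin(0.05035275)
dV = 687.2158 m/s = 0.6872158 km/s

0.6872 km/s


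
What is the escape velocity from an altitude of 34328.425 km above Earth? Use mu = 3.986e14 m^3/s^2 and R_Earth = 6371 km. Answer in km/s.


r = 6371.0 + 34328.425 = 40699.4250 km = 4.0699425e+07 m
v_esc = sqrt(2*mu/r) = sqrt(2*3.986e14 / 4.0699425e+07)
v_esc = 4425.7768 m/s = 4.4258 km/s

4.4258 km/s


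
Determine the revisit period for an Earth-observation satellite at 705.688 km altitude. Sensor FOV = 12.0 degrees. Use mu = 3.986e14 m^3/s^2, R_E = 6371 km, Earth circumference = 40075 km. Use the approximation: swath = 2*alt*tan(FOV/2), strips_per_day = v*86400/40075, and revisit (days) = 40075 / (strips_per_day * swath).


swath = 2*705.688*tan(0.1047198) = 148.3416 km
v = sqrt(mu/r) = 7505.0506 m/s = 7.5051 km/s
strips/day = v*86400/40075 = 7.5051*86400/40075 = 16.1806
coverage/day = strips * swath = 16.1806 * 148.3416 = 2400.2517 km
revisit = 40075 / 2400.2517 = 16.6962 days

16.6962 days
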